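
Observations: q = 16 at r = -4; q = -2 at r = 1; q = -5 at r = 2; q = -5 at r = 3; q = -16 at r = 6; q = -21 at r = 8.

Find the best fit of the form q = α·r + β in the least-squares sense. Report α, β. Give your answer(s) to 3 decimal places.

α = -3.057, β = 2.653

Compute the Gram sums: Σr·r = 130, Σr = 16, Σ1 = 6.
And Σr·q = -355, Σq = -33.
AᵀA·[α, β]ᵀ = Aᵀq becomes [[130, 16]; [16, 6]]·[α, β]ᵀ = [-355, -33]ᵀ.
Δ = 130·6 − 16² = 524.
α = ((-355)·6 − 16·(-33))/524 = -801/262; β = (130·(-33) − 16·(-355))/524 = 695/262.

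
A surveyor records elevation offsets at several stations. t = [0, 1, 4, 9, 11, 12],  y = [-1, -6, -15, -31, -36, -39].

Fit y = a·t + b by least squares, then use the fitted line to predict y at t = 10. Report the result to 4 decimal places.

ŷ = -33.2645

AᵀA·[a, b]ᵀ = Aᵀy reads: 363·a + 37·b = -1209;  37·a + 6·b = -128.
Eliminating b: 6·(row 1) − 37·(row 2) gives 809·a = 6·(-1209) − 37·(-128) = -2518, so a = -2518/809.
Then b = ((-128) − 37·(-2518/809))/6 = -1731/809.
At t = 10: ŷ = (-2518/809)·(10) + (-1731/809)·(1) = -26911/809.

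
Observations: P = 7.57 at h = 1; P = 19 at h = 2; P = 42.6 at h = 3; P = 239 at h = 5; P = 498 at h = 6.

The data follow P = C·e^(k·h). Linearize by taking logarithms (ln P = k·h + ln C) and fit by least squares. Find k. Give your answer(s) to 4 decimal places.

k = 0.8389

With ln Pᵢ as the transformed response and hᵢ as the regressor:
Over the data: Σh = 17.0000, Σ(h)² = 75.0000, Σln P = 20.4075, Σh·ln P = 83.8146.
Normal system: [[75.0000, 17.0000]; [17.0000, 5]]·[k, ln C]ᵀ = [83.8146, 20.4075]ᵀ.
Δ = 75.0000·5 − (17.0000)² = 86.0000; k = (83.8146·5 − 17.0000·20.4075)/86.0000 = 0.83889, ln C = (75.0000·20.4075 − 17.0000·83.8146)/86.0000 = 1.22929.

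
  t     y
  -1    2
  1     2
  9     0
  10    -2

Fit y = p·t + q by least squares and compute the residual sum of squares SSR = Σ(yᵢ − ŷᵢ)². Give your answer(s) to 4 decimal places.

SSR = 1.6173

From the data, Σt·t = 183, Σt = 19, Σ1 = 4.
And Σt·y = -20, Σy = 2.
AᵀA·[p, q]ᵀ = Aᵀy becomes [[183, 19]; [19, 4]]·[p, q]ᵀ = [-20, 2]ᵀ.
Δ = 183·4 − 19² = 371.
p = ((-20)·4 − 19·2)/371 = -118/371; q = (183·2 − 19·(-20))/371 = 746/371.
Residuals: -122/371, 114/371, 316/371, -44/53; SSR = 600/371.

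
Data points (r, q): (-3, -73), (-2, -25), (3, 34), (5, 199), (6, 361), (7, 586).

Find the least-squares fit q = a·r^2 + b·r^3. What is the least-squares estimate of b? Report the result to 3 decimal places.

b = 2.010

MᵀM·[a, b]ᵀ = Mᵀq reads: 4500·a + 27676·b = 46234;  27676·a + 181452·b = 306938.
(Σr^2·r^2 = 4500, Σr^2·r^3 = 27676, Σr^3·r^3 = 181452, Σr^2·q = 46234, Σr^3·q = 306938.)
Eliminating b: 181452·(row 1) − 27676·(row 2) gives 50573024·a = 181452·46234 − 27676·306938 = -105564320, so a = -3298885/1580407.
Then b = (306938 − 27676·(-3298885/1580407))/181452 = 6353051/3160814.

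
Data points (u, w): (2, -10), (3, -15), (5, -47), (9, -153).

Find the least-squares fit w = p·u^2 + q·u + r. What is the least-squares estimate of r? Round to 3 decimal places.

With design matrix M, MᵀM = [[7283, 889, 119]; [889, 119, 19]; [119, 19, 4]] and Mᵀw = [-13743, -1677, -225]ᵀ.
Inverting the 3×3 Gram matrix, [p, q, r]ᵀ = [-383/186, 1889/930, -719/155]ᵀ.

r = -4.639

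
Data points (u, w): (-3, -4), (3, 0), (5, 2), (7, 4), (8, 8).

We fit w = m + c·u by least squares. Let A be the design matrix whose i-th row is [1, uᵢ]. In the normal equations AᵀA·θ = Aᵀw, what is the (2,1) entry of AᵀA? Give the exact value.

20

Row 2 ↔ basis u, column 1 ↔ basis 1, so (AᵀA)_{2,1} = Σᵢ u = (-3)·(1) + (3)·(1) + (5)·(1) + (7)·(1) + (8)·(1) = 20.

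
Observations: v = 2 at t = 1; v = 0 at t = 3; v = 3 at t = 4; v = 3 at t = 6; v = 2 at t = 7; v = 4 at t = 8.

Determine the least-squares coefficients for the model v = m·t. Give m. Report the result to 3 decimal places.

m = 0.446

Sums needed: Σt·t = 175.
For Mᵀv: Σt·v = 78.
m = 78/175 = 0.445714.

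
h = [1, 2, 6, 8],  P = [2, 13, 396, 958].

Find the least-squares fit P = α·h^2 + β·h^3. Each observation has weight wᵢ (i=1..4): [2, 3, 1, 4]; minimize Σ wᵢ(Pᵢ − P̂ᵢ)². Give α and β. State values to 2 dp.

Forming XᵀWX = [[17730, 138946]; [138946, 1095426]] and XᵀWP = [259664, 2047836]ᵀ gives XᵀWX·[α, β]ᵀ = XᵀWP.
Eliminating β: 1095426·(row 1) − 138946·(row 2) gives 115912064·α = 1095426·259664 − 138946·2047836 = -95923992, so α = -11990499/14489008.
Then β = (2047836 − 138946·(-11990499/14489008))/1095426 = 28607267/14489008.

α = -0.83, β = 1.97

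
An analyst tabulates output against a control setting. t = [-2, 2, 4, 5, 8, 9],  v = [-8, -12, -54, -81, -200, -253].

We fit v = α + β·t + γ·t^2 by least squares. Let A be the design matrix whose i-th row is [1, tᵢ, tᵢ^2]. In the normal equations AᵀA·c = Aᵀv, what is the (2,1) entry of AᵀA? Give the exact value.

Row 2 ↔ basis t, column 1 ↔ basis 1, so (AᵀA)_{2,1} = Σᵢ t = (-2)·(1) + (2)·(1) + (4)·(1) + (5)·(1) + (8)·(1) + (9)·(1) = 26.

26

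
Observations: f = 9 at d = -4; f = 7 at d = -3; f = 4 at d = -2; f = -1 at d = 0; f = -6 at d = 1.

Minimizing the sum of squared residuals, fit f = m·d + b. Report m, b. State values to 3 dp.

m = -2.919, b = -2.070

From the data, Σd·d = 30, Σd = -8, Σ1 = 5.
Right-hand side: Σd·f = -71, Σf = 13.
Normal equations: [[30, -8]; [-8, 5]]·[m, b]ᵀ = [-71, 13]ᵀ.
Determinant 30·5 − (-8)² = 86.
m = ((-71)·5 − (-8)·13)/86 = -251/86; b = (30·13 − (-8)·(-71))/86 = -89/43.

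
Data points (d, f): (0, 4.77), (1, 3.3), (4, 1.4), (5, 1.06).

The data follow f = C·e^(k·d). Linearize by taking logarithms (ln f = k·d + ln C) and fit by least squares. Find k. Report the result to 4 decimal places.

k = -0.2968

Let Y = ln f. Fitting Y = k·d + ln C by least squares:
XᵀX = [[42.0000, 10.0000]; [10.0000, 4]], rhs = [2.8312, 3.1510]ᵀ  (here Σd = 10.0000, Σ(d)² = 42.0000, Σln f = 3.1510, Σd·ln f = 2.8312).
Solving (det = 68.0000): k = -0.29685, ln C = 1.52987.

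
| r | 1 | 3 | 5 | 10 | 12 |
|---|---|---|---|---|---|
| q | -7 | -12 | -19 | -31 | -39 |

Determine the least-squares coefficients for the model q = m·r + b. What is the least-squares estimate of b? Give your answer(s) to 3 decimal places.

b = -4.000

Forming AᵀA = [[279, 31]; [31, 5]] and Aᵀq = [-916, -108]ᵀ gives AᵀA·[m, b]ᵀ = Aᵀq.
Δ = 279·5 − 31² = 434.
m = ((-916)·5 − 31·(-108))/434 = -88/31; b = (279·(-108) − 31·(-916))/434 = -4.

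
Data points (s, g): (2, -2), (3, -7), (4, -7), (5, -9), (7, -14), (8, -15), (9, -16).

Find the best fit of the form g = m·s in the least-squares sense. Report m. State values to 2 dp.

m = -1.85

The normal system XᵀX·[m]ᵀ = Xᵀg is [[248]]·[m]ᵀ = [-460]ᵀ.
Hence m = -460 / 248 ≈ -1.85484.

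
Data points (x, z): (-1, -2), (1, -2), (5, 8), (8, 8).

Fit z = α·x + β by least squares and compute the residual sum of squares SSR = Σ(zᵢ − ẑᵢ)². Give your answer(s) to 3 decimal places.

SSR = 13.333

Normal-equation sums: Σx·x = 91, Σx = 13, Σ1 = 4.
For Aᵀz: Σx·z = 104, Σz = 12.
So AᵀA·[α, β]ᵀ = Aᵀz: [[91, 13]; [13, 4]]·[α, β]ᵀ = [104, 12]ᵀ.
det = 91·4 − 13² = 195.
α = (104·4 − 13·12)/195 = 4/3; β = (91·12 − 13·104)/195 = -4/3.
Residuals: 2/3, -2, 8/3, -4/3; SSR = 40/3.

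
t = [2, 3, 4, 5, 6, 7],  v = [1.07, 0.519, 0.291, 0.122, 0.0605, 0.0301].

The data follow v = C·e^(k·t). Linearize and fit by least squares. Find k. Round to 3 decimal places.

Linearized form: ln v = k·t + ln C. From the 6 transformed points,
Sums: Σt = 27.0000, Σ(t)² = 139.0000, Σln v = -10.2347, Σt·ln v = -58.6419.
Normal system: [[139.0000, 27.0000]; [27.0000, 6]]·[k, ln C]ᵀ = [-58.6419, -10.2347]ᵀ.
Solving (det = 105.0000): k = -0.71919, ln C = 1.53056.

k = -0.719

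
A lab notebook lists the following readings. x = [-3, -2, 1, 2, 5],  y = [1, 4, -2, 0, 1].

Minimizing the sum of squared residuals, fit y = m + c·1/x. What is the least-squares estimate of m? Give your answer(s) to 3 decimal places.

m = 1.357

Forming MᵀM = [[5, 13/15]; [13/15, 743/450]] and Mᵀy = [4, -62/15]ᵀ gives MᵀM·[m, c]ᵀ = Mᵀy.
Eliminating c: (743/450)·(row 1) − (13/15)·(row 2) gives (3377/450)·m = (743/450)·4 − (13/15)·(-62/15) = 764/75, so m = 4584/3377.
Then c = ((-62/15) − (13/15)·(4584/3377))/(743/450) = -10860/3377.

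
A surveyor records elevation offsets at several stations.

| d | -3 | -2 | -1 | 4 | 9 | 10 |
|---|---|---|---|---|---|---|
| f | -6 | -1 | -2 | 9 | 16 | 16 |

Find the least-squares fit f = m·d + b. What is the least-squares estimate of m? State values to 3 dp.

With design matrix X, XᵀX = [[211, 17]; [17, 6]] and Xᵀf = [362, 32]ᵀ.
Δ = 211·6 − 17² = 977.
m = (362·6 − 17·32)/977 = 1628/977; b = (211·32 − 17·362)/977 = 598/977.

m = 1.666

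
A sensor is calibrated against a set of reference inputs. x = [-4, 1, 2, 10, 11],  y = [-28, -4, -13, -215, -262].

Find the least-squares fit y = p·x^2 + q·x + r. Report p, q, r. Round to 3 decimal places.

p = -2.020, q = -1.358, r = -1.205

Entries of MᵀM: Σx^2·x^2 = 24914, Σx^2·x = 2276, Σx^2 = 242, Σx·x = 242, Σx = 20, Σ1 = 5.
For Mᵀy: Σx^2·y = -53706, Σx·y = -4950, Σy = -522.
Row-reducing yields p = -119997/59407, q = -80659/59407, r = -71600/59407.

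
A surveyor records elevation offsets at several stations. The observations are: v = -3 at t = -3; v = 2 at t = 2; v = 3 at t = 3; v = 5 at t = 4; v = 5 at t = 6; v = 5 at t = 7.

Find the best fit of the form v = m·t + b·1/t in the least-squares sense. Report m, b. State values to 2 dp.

MᵀM·[m, b]ᵀ = Mᵀv reads: 123·m + 6·b = 107;  6·m + (457/784)·b = 487/84.
Eliminating b: (457/784)·(row 1) − 6·(row 2) gives (27987/784)·m = (457/784)·107 − 6·(487/84) = 21627/784, so m = 7209/9329.
Then b = ((487/84) − 6·(7209/9329))/(457/784) = 55748/27987.

m = 0.77, b = 1.99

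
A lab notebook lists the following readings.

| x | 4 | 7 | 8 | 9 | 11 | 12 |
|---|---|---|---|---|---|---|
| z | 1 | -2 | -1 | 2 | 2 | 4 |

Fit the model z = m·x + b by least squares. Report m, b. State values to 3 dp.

m = 0.458, b = -2.892

With design matrix A, AᵀA = [[475, 51]; [51, 6]] and Aᵀz = [70, 6]ᵀ.
Eliminating b: 6·(row 1) − 51·(row 2) gives 249·m = 6·70 − 51·6 = 114, so m = 38/83.
Then b = (6 − 51·(38/83))/6 = -240/83.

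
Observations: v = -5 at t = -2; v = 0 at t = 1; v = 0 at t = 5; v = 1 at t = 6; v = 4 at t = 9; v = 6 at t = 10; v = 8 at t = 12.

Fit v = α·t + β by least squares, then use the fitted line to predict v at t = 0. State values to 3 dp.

MᵀM·[α, β]ᵀ = Mᵀv reads: 391·α + 41·β = 208;  41·α + 7·β = 14.
(Σt·t = 391, Σt = 41, Σ1 = 7, Σt·v = 208, Σv = 14.)
Determinant 391·7 − 41² = 1056.
α = (208·7 − 41·14)/1056 = 147/176; β = (391·14 − 41·208)/1056 = -509/176.
At t = 0: v̂ = (147/176)·(0) + (-509/176)·(1) = -509/176.

v̂ = -2.892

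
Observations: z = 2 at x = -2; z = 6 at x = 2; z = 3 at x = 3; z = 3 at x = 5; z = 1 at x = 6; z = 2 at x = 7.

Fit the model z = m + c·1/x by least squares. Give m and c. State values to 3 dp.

m = 2.431, c = 2.865

Entries of MᵀM: Σ1 = 6, Σ1/x = 59/70, Σ1/x·1/x = 30839/44100.
For Mᵀz: Σz = 17, Σ1/x·z = 851/210.
det = 6·(30839/44100) − (59/70)² = 10247/2940.
m = (17·(30839/44100) − (59/70)·(851/210))/(10247/2940) = 373636/153705; c = (6·(851/210) − (59/70)·17)/(10247/2940) = 29358/10247.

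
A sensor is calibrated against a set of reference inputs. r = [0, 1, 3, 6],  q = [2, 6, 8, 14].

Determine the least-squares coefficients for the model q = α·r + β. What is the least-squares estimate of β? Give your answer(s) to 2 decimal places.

β = 2.86

Compute the Gram sums: Σr·r = 46, Σr = 10, Σ1 = 4.
For Xᵀq: Σr·q = 114, Σq = 30.
Normal equations: [[46, 10]; [10, 4]]·[α, β]ᵀ = [114, 30]ᵀ.
Eliminating β: 4·(row 1) − 10·(row 2) gives 84·α = 4·114 − 10·30 = 156, so α = 13/7.
Then β = (30 − 10·(13/7))/4 = 20/7.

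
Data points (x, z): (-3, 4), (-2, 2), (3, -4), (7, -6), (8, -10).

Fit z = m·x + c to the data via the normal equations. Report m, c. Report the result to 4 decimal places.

From the data, Σx·x = 135, Σx = 13, Σ1 = 5.
Right-hand side: Σx·z = -150, Σz = -14.
det = 135·5 − 13² = 506.
m = ((-150)·5 − 13·(-14))/506 = -284/253; c = (135·(-14) − 13·(-150))/506 = 30/253.

m = -1.1225, c = 0.1186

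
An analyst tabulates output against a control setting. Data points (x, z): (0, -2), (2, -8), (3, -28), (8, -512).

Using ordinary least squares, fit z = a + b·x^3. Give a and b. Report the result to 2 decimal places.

a = -1.03, b = -1.00

The normal system AᵀA·[a, b]ᵀ = Aᵀz is [[4, 547]; [547, 262937]]·[a, b]ᵀ = [-550, -262964]ᵀ.
Δ = 4·262937 − 547² = 752539.
a = ((-550)·262937 − 547·(-262964))/752539 = -774042/752539; b = (4·(-262964) − 547·(-550))/752539 = -751006/752539.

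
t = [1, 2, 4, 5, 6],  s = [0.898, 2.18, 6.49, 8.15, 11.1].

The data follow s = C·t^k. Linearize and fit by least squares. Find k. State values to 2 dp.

k = 1.41

Linearized form: ln s = k·ln t + ln C. From the 5 transformed points,
XᵀX = [[8.2030, 5.4806]; [5.4806, 5]], rhs = [10.8222, 7.0470]ᵀ  (here Σln t = 5.4806, Σ(ln t)² = 8.2030, Σln s = 7.0470, Σln t·ln s = 10.8222).
Slope k = (n·Σln t·ln s − Σln t·Σln s)/(n·Σ(ln t)² − (Σln t)²) = (5·10.8222 − 5.4806·7.0470)/10.9774 = 1.41101; ln C = (Σln s − k·Σln t)/n = -0.13726.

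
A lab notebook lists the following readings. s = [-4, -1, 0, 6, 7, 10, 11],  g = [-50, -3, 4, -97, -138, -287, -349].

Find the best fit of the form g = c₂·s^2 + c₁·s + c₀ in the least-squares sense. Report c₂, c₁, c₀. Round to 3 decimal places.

c₂ = -3.021, c₁ = 1.232, c₀ = 2.886

From the data, Σs^2·s^2 = 28595, Σs^2·s = 2825, Σs^2 = 323, Σs·s = 323, Σs = 29, Σ1 = 7.
For Mᵀg: Σs^2·g = -81986, Σs·g = -8054, Σg = -920.
Normal equations: [[28595, 2825, 323]; [2825, 323, 29]; [323, 29, 7]]·[c₂, c₁, c₀]ᵀ = [-81986, -8054, -920]ᵀ.
Inverting the 3×3 Gram matrix, [c₂, c₁, c₀]ᵀ = [-499267/165242, 203531/165242, 238443/82621]ᵀ.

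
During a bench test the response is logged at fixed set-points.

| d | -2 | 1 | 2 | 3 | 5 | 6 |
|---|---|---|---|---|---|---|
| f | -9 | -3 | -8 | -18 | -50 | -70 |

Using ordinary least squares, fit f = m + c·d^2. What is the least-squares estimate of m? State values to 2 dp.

Setting ∂/∂m … = 0 gives: 6·m + 79·c = -158;  79·m + 2035·c = -4003.
det = 6·2035 − 79² = 5969.
m = ((-158)·2035 − 79·(-4003))/5969 = -5293/5969; c = (6·(-4003) − 79·(-158))/5969 = -11536/5969.

m = -0.89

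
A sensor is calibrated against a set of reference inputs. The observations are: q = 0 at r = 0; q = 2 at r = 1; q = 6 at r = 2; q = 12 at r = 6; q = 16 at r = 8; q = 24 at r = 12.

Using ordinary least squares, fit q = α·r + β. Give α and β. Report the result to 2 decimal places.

α = 1.95, β = 0.58

Compute the Gram sums: Σr·r = 249, Σr = 29, Σ1 = 6.
And Σr·q = 502, Σq = 60.
So XᵀX·[α, β]ᵀ = Xᵀq: [[249, 29]; [29, 6]]·[α, β]ᵀ = [502, 60]ᵀ.
Eliminating β: 6·(row 1) − 29·(row 2) gives 653·α = 6·502 − 29·60 = 1272, so α = 1272/653.
Then β = (60 − 29·(1272/653))/6 = 382/653.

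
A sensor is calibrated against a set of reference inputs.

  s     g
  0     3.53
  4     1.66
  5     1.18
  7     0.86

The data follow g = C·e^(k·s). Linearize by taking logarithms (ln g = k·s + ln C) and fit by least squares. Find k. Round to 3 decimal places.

k = -0.205

With ln gᵢ as the transformed response and sᵢ as the regressor:
Σs = 16.0000, Σ(s)² = 90.0000, Σln g = 1.7828, Σs·ln g = 1.7991.
Equations: 90.0000·k + 16.0000·ln C = 1.7991;  16.0000·k + 4·ln C = 1.7828.
Slope k = (n·Σs·ln g − Σs·Σln g)/(n·Σ(s)² − (Σs)²) = (4·1.7991 − 16.0000·1.7828)/104.0000 = -0.20508; ln C = (Σln g − k·Σs)/n = 1.26603.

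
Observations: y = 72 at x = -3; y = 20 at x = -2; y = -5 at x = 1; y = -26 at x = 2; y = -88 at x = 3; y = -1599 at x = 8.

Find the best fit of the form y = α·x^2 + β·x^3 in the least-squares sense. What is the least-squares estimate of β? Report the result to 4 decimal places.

MᵀM·[α, β]ᵀ = Mᵀy reads: 4291·α + 32769·β = -102509;  32769·α + 263731·β = -823381.
Δ = 4291·263731 − 32769² = 57862360.
α = ((-102509)·263731 − 32769·(-823381))/57862360 = -5342909/5786236; β = (4291·(-823381) − 32769·(-102509))/57862360 = -17401045/5786236.

β = -3.0073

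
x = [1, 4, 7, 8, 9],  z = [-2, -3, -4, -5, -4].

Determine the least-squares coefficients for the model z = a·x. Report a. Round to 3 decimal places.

Setting ∂/∂a … = 0 gives: 211·a = -118.
a = (-118)/211 = -0.559242.

a = -0.559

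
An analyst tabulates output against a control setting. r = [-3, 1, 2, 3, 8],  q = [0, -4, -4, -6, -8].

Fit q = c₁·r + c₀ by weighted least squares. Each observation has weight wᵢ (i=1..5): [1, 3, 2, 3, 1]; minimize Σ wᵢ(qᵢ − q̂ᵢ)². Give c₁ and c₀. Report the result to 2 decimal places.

c₁ = -0.74, c₀ = -3.05

Setting ∂/∂c₁ … = 0 gives: 111·c₁ + 21·c₀ = -146;  21·c₁ + 10·c₀ = -46.
(Σwᵢ·r·r = 111, Σwᵢ·r = 21, Σwᵢ·1 = 10, Σwᵢ·r·q = -146, Σwᵢ·q = -46.)
Determinant 111·10 − 21² = 669.
c₁ = ((-146)·10 − 21·(-46))/669 = -494/669; c₀ = (111·(-46) − 21·(-146))/669 = -680/223.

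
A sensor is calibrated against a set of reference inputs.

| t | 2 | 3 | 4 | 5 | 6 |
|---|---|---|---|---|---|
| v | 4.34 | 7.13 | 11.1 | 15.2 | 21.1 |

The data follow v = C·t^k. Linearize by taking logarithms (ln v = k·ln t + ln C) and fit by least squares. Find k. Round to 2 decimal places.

k = 1.43

Let Y = ln v. Fitting Y = k·ln t + ln C by least squares:
Sums: Σln t = 6.5793, Σ(ln t)² = 9.4099, Σln v = 11.6097, Σln t·ln v = 16.3555.
Normal system: [[9.4099, 6.5793]; [6.5793, 5]]·[k, ln C]ᵀ = [16.3555, 11.6097]ᵀ.
Slope k = (n·Σln t·ln v − Σln t·Σln v)/(n·Σ(ln t)² − (Σln t)²) = (5·16.3555 − 6.5793·11.6097)/3.7630 = 1.43357; ln C = (Σln v − k·Σln t)/n = 0.43558.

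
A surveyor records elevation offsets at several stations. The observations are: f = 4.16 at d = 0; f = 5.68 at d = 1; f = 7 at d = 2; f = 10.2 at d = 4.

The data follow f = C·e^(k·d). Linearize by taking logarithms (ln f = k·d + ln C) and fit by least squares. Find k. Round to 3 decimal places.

With ln fᵢ as the transformed response and dᵢ as the regressor:
Σd = 7.0000, Σ(d)² = 21.0000, Σln f = 7.4308, Σd·ln f = 14.9183.
Equations: 21.0000·k + 7.0000·ln C = 14.9183;  7.0000·k + 4·ln C = 7.4308.
Slope k = (n·Σd·ln f − Σd·Σln f)/(n·Σ(d)² − (Σd)²) = (4·14.9183 − 7.0000·7.4308)/35.0000 = 0.21880; ln C = (Σln f − k·Σd)/n = 1.47479.

k = 0.219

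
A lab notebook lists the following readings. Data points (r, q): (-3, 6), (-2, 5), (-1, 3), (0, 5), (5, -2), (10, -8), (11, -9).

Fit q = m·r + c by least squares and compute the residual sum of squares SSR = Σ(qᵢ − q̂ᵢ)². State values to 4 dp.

SSR = 5.4085

Setting ∂/∂m … = 0 gives: 260·m + 20·c = -220;  20·m + 7·c = 0.
(Σr·r = 260, Σr = 20, Σ1 = 7, Σr·q = -220, Σq = 0.)
Determinant 260·7 − 20² = 1420.
m = ((-220)·7 − 20·0)/1420 = -77/71; c = (260·0 − 20·(-220))/1420 = 220/71.
Residuals: -25/71, -19/71, -84/71, 135/71, 23/71, -18/71, -12/71; SSR = 384/71.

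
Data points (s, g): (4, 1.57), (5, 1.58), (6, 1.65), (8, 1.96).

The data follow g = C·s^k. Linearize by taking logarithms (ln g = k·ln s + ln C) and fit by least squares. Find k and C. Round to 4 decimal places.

k = 0.3239, C = 0.9652

With ln gᵢ as the transformed response and ln sᵢ as the regressor:
Σln s = 6.8669, Σ(ln s)² = 12.0466, Σln g = 2.0822, Σln s·ln g = 3.6581.
Equations: 12.0466·k + 6.8669·ln C = 3.6581;  6.8669·k + 4·ln C = 2.0822.
Δ = 12.0466·4 − (6.8669)² = 1.0316; k = (3.6581·4 − 6.8669·2.0822)/1.0316 = 0.32387, ln C = (12.0466·2.0822 − 6.8669·3.6581)/1.0316 = -0.03544, so C = exp(-0.03544) = 0.96518.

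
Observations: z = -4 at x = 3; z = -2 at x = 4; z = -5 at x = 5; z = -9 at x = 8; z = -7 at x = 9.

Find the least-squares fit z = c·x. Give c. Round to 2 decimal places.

c = -0.92

The normal equations are: 195·c = -180.
(Σx·x = 195, Σx·z = -180.)
c = (-180)/195 = -0.923077.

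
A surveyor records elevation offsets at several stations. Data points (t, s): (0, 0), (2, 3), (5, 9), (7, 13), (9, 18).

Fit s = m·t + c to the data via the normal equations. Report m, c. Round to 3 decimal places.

MᵀM·[m, c]ᵀ = Mᵀs reads: 159·m + 23·c = 304;  23·m + 5·c = 43.
Eliminating c: 5·(row 1) − 23·(row 2) gives 266·m = 5·304 − 23·43 = 531, so m = 531/266.
Then c = (43 − 23·(531/266))/5 = -155/266.

m = 1.996, c = -0.583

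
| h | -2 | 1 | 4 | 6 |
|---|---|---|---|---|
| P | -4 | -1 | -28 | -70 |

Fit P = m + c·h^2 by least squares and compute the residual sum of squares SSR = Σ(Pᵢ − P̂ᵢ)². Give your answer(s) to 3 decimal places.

SSR = 6.731

The normal equations are: 4·m + 57·c = -103;  57·m + 1569·c = -2985.
(Σ1 = 4, Σh^2 = 57, Σh^2·h^2 = 1569, ΣP = -103, Σh^2·P = -2985.)
det = 4·1569 − 57² = 3027.
m = ((-103)·1569 − 57·(-2985))/3027 = 2846/1009; c = (4·(-2985) − 57·(-103))/3027 = -2023/1009.
Residuals: 1210/1009, -1832/1009, 1270/1009, -648/1009; SSR = 6792/1009.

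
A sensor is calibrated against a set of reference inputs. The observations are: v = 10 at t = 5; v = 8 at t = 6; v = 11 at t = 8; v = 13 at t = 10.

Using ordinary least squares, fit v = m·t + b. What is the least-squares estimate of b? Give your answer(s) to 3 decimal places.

b = 4.847

Setting ∂/∂m … = 0 gives: 225·m + 29·b = 316;  29·m + 4·b = 42.
(Σt·t = 225, Σt = 29, Σ1 = 4, Σt·v = 316, Σv = 42.)
Determinant 225·4 − 29² = 59.
m = (316·4 − 29·42)/59 = 46/59; b = (225·42 − 29·316)/59 = 286/59.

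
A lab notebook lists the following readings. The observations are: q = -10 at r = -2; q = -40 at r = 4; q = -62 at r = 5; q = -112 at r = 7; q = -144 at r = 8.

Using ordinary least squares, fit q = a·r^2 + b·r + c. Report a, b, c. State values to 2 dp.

a = -2.06, b = -1.08, c = -3.87

Compute the Gram sums: Σr^2·r^2 = 7394, Σr^2·r = 1036, Σr^2 = 158, Σr·r = 158, Σr = 22, Σ1 = 5.
For Mᵀq: Σr^2·q = -16934, Σr·q = -2386, Σq = -368.
Inverting the 3×3 Gram matrix, [a, b, c]ᵀ = [-8799/4279, -4615/4279, -16580/4279]ᵀ.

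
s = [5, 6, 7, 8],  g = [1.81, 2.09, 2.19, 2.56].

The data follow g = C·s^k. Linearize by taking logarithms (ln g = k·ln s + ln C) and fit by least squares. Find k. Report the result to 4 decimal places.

Taking logs, ln g = k·ln s + ln C, so regress ln g on ln s.
Σln s = 7.4265, Σ(ln s)² = 13.9113, Σln g = 3.0544, Σln s·ln g = 5.7558.
Equations: 13.9113·k + 7.4265·ln C = 5.7558;  7.4265·k + 4·ln C = 3.0544.
Solving (det = 0.4917): k = 0.69084, ln C = -0.51903.

k = 0.6908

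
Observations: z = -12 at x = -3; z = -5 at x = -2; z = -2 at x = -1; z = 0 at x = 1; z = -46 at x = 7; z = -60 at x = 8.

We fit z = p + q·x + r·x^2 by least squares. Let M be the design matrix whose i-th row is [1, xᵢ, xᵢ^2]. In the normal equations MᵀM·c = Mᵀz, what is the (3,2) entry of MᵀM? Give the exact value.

Row 3 ↔ basis x^2, column 2 ↔ basis x, so (MᵀM)_{3,2} = Σᵢ (x^2)·(x) = (9)·(-3) + (4)·(-2) + (1)·(-1) + (1)·(1) + (49)·(7) + (64)·(8) = 820.

820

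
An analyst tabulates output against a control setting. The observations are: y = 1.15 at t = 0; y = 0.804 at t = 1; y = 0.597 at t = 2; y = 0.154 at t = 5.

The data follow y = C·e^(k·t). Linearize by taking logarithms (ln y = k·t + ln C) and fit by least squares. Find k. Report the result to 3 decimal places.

k = -0.405

Taking logs, ln y = k·t + ln C, so regress ln y on t.
XᵀX = [[30.0000, 8.0000]; [8.0000, 4]], rhs = [-10.6038, -2.4650]ᵀ  (here Σt = 8.0000, Σ(t)² = 30.0000, Σln y = -2.4650, Σt·ln y = -10.6038).
Solving (det = 56.0000): k = -0.40527, ln C = 0.19428.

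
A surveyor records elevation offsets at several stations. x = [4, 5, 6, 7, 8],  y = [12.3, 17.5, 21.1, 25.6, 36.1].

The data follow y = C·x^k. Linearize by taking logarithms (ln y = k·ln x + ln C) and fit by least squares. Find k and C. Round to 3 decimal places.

k = 1.458, C = 1.616

Linearized form: ln y = k·ln x + ln C. From the 5 transformed points,
XᵀX = [[15.8331, 8.8128]; [8.8128, 5]], rhs = [27.3164, 15.2500]ᵀ  (here Σln x = 8.8128, Σ(ln x)² = 15.8331, Σln y = 15.2500, Σln x·ln y = 27.3164).
Δ = 15.8331·5 − (8.8128)² = 1.4995; k = (27.3164·5 − 8.8128·15.2500)/1.4995 = 1.45820, ln C = (15.8331·15.2500 − 8.8128·27.3164)/1.4995 = 0.47982, so C = exp(0.47982) = 1.61578.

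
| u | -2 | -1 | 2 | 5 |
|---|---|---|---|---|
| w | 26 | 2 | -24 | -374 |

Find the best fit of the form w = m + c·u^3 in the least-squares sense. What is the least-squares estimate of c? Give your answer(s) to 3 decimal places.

From the data, Σ1 = 4, Σu^3 = 124, Σu^3·u^3 = 15754.
And Σw = -370, Σu^3·w = -47152.
Eliminating c: 15754·(row 1) − 124·(row 2) gives 47640·m = 15754·(-370) − 124·(-47152) = 17868, so m = 1489/3970.
Then c = ((-47152) − 124·(1489/3970))/15754 = -5947/1985.

c = -2.996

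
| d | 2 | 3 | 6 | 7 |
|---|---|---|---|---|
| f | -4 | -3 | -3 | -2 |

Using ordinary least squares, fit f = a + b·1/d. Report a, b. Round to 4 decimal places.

a = -1.7671, b = -4.3151

MᵀM·[a, b]ᵀ = Mᵀf reads: 4·a + (8/7)·b = -12;  (8/7)·a + (361/882)·b = -53/14.
det = 4·(361/882) − (8/7)² = 146/441.
a = ((-12)·(361/882) − (8/7)·(-53/14))/(146/441) = -129/73; b = (4·(-53/14) − (8/7)·(-12))/(146/441) = -315/73.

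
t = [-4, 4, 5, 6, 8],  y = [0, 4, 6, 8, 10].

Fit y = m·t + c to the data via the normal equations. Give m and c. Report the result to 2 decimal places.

m = 0.80, c = 2.57

AᵀA·[m, c]ᵀ = Aᵀy reads: 157·m + 19·c = 174;  19·m + 5·c = 28.
(Σt·t = 157, Σt = 19, Σ1 = 5, Σt·y = 174, Σy = 28.)
Eliminating c: 5·(row 1) − 19·(row 2) gives 424·m = 5·174 − 19·28 = 338, so m = 169/212.
Then c = (28 − 19·(169/212))/5 = 545/212.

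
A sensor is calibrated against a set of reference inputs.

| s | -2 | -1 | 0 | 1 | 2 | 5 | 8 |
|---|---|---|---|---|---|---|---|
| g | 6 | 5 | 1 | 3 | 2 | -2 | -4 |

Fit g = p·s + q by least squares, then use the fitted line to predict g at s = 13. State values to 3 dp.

ĝ = -9.210

Compute the Gram sums: Σs·s = 99, Σs = 13, Σ1 = 7.
And Σs·g = -52, Σg = 11.
MᵀM·[p, q]ᵀ = Mᵀg becomes [[99, 13]; [13, 7]]·[p, q]ᵀ = [-52, 11]ᵀ.
Determinant 99·7 − 13² = 524.
p = ((-52)·7 − 13·11)/524 = -507/524; q = (99·11 − 13·(-52))/524 = 1765/524.
At s = 13: ĝ = (-507/524)·(13) + (1765/524)·(1) = -2413/262.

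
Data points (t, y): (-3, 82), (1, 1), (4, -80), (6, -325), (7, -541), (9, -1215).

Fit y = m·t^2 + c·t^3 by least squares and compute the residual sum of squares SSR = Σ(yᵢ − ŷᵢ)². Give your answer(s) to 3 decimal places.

Normal-equation sums: Σt^2·t^2 = 10596, Σt^2·t^3 = 84414, Σt^3·t^3 = 700572.
And Σt^2·y = -137165, Σt^3·y = -1148831.
AᵀA·[m, c]ᵀ = Aᵀy becomes [[10596, 84414]; [84414, 700572]]·[m, c]ᵀ = [-137165, -1148831]ᵀ.
Determinant 10596·700572 − 84414² = 297537516.
m = ((-137165)·700572 − 84414·(-1148831))/297537516 = 16360401/5509954; c = (10596·(-1148831) − 84414·(-137165))/297537516 = -33020387/16529862.
Residuals: 3694568/2754977, 234523/8264931, 2808280/8264931, -1120811/2754977, -10820774/8264931, 2083725/2754977; SSR = 36087685/8264931.

SSR = 4.366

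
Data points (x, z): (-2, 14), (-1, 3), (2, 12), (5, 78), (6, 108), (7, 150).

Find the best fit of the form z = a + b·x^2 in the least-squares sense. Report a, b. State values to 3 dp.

a = 0.624, b = 3.036

Compute the Gram sums: Σ1 = 6, Σx^2 = 119, Σx^2·x^2 = 4355.
Moment sums: Σz = 365, Σx^2·z = 13295.
MᵀM·[a, b]ᵀ = Mᵀz becomes [[6, 119]; [119, 4355]]·[a, b]ᵀ = [365, 13295]ᵀ.
Determinant 6·4355 − 119² = 11969.
a = (365·4355 − 119·13295)/11969 = 7470/11969; b = (6·13295 − 119·365)/11969 = 36335/11969.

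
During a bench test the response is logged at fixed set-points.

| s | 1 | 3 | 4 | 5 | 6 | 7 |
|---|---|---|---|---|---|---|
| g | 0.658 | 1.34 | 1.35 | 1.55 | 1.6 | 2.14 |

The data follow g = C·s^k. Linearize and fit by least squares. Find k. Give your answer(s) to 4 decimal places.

Linearized form: ln g = k·ln s + ln C. From the 6 transformed points,
Σln s = 7.8320, Σ(ln s)² = 12.7160, Σln g = 1.8433, Σln s·ln g = 3.7655.
Equations: 12.7160·k + 7.8320·ln C = 3.7655;  7.8320·k + 6·ln C = 1.8433.
Slope k = (n·Σln s·ln g − Σln s·Σln g)/(n·Σ(ln s)² − (Σln s)²) = (6·3.7655 − 7.8320·1.8433)/14.9557 = 0.54537; ln C = (Σln g − k·Σln s)/n = -0.40467.

k = 0.5454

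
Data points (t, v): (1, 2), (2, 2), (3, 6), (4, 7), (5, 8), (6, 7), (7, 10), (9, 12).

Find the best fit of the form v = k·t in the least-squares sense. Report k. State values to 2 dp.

The normal system XᵀX·[k]ᵀ = Xᵀv is [[221]]·[k]ᵀ = [312]ᵀ.
Hence k = 312 / 221 ≈ 1.41176.

k = 1.41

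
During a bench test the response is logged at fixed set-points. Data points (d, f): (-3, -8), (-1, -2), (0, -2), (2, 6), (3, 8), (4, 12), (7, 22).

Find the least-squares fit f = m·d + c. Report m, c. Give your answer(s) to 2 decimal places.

m = 3.00, c = 0.00

The normal equations are: 88·m + 12·c = 264;  12·m + 7·c = 36.
(Σd·d = 88, Σd = 12, Σ1 = 7, Σd·f = 264, Σf = 36.)
det = 88·7 − 12² = 472.
m = (264·7 − 12·36)/472 = 3; c = (88·36 − 12·264)/472 = 0.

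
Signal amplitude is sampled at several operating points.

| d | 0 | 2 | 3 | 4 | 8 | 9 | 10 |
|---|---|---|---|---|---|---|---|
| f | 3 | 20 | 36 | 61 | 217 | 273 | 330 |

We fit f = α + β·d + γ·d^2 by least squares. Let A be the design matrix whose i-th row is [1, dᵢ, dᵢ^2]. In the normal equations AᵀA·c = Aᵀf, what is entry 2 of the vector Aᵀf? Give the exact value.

7885

Entry 2 ↔ basis d, so (Aᵀf)_{2} = Σᵢ (d)·fᵢ = (0)·(3) + (2)·(20) + (3)·(36) + (4)·(61) + (8)·(217) + (9)·(273) + (10)·(330) = 7885.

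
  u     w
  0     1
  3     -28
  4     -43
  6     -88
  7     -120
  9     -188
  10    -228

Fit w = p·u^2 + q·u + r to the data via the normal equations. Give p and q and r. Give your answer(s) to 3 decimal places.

p = -1.958, q = -3.334, r = 0.832

Sums needed: Σu^2·u^2 = 20595, Σu^2·u = 2379, Σu^2 = 291, Σu·u = 291, Σu = 39, Σ1 = 7.
And Σu^2·w = -48016, Σu·w = -5596, Σw = -694.
AᵀA·[p, q, r]ᵀ = Aᵀw becomes [[20595, 2379, 291]; [2379, 291, 39]; [291, 39, 7]]·[p, q, r]ᵀ = [-48016, -5596, -694]ᵀ.
Row-reducing yields p = -3317/1694, q = -16943/5082, r = 705/847.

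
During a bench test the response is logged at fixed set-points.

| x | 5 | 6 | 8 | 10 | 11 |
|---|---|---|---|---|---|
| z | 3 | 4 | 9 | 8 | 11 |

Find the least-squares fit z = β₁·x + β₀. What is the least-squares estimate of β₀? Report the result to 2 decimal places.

With design matrix A, AᵀA = [[346, 40]; [40, 5]] and Aᵀz = [312, 35]ᵀ.
Determinant 346·5 − 40² = 130.
β₁ = (312·5 − 40·35)/130 = 16/13; β₀ = (346·35 − 40·312)/130 = -37/13.

β₀ = -2.85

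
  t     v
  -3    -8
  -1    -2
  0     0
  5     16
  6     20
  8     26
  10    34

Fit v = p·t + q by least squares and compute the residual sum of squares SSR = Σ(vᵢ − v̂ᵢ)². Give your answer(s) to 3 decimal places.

SSR = 3.655

The normal system XᵀX·[p, q]ᵀ = Xᵀv is [[235, 25]; [25, 7]]·[p, q]ᵀ = [774, 86]ᵀ.
det = 235·7 − 25² = 1020.
p = (774·7 − 25·86)/1020 = 817/255; q = (235·86 − 25·774)/1020 = 43/51.
Residuals: 196/255, 92/255, -43/51, -44/51, -1/15, -121/255, 19/17; SSR = 932/255.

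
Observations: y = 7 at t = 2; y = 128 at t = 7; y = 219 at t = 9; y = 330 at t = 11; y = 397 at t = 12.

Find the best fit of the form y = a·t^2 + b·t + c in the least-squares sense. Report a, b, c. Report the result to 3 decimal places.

a = 2.932, b = -2.105, c = -0.545

The normal equations are: 44355·a + 4139·b + 399·c = 121137;  4139·a + 399·b + 41·c = 11275;  399·a + 41·b + 5·c = 1081.
(Σt^2·t^2 = 44355, Σt^2·t = 4139, Σt^2 = 399, Σt·t = 399, Σt = 41, Σ1 = 5, Σt^2·y = 121137, Σt·y = 11275, Σy = 1081.)
Row-reducing yields a = 124239/42367, b = -89199/42367, c = -23095/42367.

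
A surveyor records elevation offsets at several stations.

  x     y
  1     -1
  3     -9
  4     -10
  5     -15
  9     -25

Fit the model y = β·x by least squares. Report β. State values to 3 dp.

Compute the Gram sums: Σx·x = 132.
Moment sums: Σx·y = -368.
AᵀA·[β]ᵀ = Aᵀy becomes [[132]]·[β]ᵀ = [-368]ᵀ.
Hence β = -368 / 132 ≈ -2.78788.

β = -2.788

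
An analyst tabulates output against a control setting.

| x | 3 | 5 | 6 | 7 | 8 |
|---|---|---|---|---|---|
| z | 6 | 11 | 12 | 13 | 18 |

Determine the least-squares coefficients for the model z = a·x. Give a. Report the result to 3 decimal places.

a = 2.077

Compute the Gram sums: Σx·x = 183.
Moment sums: Σx·z = 380.
Normal equations: [[183]]·[a]ᵀ = [380]ᵀ.
Hence a = 380 / 183 ≈ 2.0765.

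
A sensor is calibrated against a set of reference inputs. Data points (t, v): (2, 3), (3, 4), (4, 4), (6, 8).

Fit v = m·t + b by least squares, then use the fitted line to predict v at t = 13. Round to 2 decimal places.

v̂ = 16.11

Sums needed: Σt·t = 65, Σt = 15, Σ1 = 4.
Moment sums: Σt·v = 82, Σv = 19.
Normal equations: [[65, 15]; [15, 4]]·[m, b]ᵀ = [82, 19]ᵀ.
det = 65·4 − 15² = 35.
m = (82·4 − 15·19)/35 = 43/35; b = (65·19 − 15·82)/35 = 1/7.
At t = 13: v̂ = (43/35)·(13) + (1/7)·(1) = 564/35.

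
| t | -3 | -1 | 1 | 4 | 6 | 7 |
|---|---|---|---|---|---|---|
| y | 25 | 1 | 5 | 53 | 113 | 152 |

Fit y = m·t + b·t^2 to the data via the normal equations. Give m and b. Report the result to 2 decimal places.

m = 0.96, b = 2.98

With design matrix M, MᵀM = [[112, 596]; [596, 4036]] and Mᵀy = [1883, 12595]ᵀ.
Determinant 112·4036 − 596² = 96816.
m = (1883·4036 − 596·12595)/96816 = 1941/2017; b = (112·12595 − 596·1883)/96816 = 24031/8068.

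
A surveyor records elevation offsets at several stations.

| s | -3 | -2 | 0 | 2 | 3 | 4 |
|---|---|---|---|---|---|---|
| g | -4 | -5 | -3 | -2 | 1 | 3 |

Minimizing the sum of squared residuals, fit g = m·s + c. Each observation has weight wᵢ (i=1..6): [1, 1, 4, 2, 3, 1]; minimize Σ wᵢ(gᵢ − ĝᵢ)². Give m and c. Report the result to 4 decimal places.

Sums needed: Σwᵢ·s·s = 64, Σwᵢ·s = 12, Σwᵢ·1 = 12.
Right-hand side: Σwᵢ·s·g = 35, Σwᵢ·g = -19.
AᵀWA·[m, c]ᵀ = AᵀWg becomes [[64, 12]; [12, 12]]·[m, c]ᵀ = [35, -19]ᵀ.
Eliminating c: 12·(row 1) − 12·(row 2) gives 624·m = 12·35 − 12·(-19) = 648, so m = 27/26.
Then c = ((-19) − 12·(27/26))/12 = -409/156.

m = 1.0385, c = -2.6218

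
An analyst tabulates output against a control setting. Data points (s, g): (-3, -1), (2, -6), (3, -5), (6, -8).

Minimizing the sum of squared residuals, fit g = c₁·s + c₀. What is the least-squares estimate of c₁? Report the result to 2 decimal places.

c₁ = -0.76

Normal-equation sums: Σs·s = 58, Σs = 8, Σ1 = 4.
Moment sums: Σs·g = -72, Σg = -20.
Determinant 58·4 − 8² = 168.
c₁ = ((-72)·4 − 8·(-20))/168 = -16/21; c₀ = (58·(-20) − 8·(-72))/168 = -73/21.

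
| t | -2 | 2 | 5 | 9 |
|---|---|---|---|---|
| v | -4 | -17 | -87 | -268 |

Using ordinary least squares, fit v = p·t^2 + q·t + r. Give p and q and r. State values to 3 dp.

p = -3.000, q = -2.954, r = 1.838

AᵀA·[p, q, r]ᵀ = Aᵀv reads: 7218·p + 854·q + 114·r = -23967;  854·p + 114·q + 14·r = -2873;  114·p + 14·q + 4·r = -376.
(Σt^2·t^2 = 7218, Σt^2·t = 854, Σt^2 = 114, Σt·t = 114, Σt = 14, Σ1 = 4, Σt^2·v = -23967, Σt·v = -2873, Σv = -376.)
Solving the 3×3 system (Gaussian elimination) gives p = -3, q = -192/65, r = 239/130.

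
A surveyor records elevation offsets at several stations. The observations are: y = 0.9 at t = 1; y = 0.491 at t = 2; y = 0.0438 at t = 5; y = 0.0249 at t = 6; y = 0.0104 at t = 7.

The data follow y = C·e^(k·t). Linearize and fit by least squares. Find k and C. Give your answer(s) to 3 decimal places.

With ln yᵢ as the transformed response and tᵢ as the regressor:
AᵀA = [[115.0000, 21.0000]; [21.0000, 5]], rhs = [-71.2876, -12.2036]ᵀ  (here Σt = 21.0000, Σ(t)² = 115.0000, Σln y = -12.2036, Σt·ln y = -71.2876).
Solving (det = 134.0000): k = -0.74747, ln C = 0.69867, so C = exp(0.69867) = 2.01107.

k = -0.747, C = 2.011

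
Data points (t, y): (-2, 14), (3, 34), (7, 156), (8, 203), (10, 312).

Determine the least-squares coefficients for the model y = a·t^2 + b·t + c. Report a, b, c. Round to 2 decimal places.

a = 2.99, b = 0.92, c = 3.98

Normal-equation sums: Σt^2·t^2 = 16594, Σt^2·t = 1874, Σt^2 = 226, Σt·t = 226, Σt = 26, Σ1 = 5.
And Σt^2·y = 52198, Σt·y = 5910, Σy = 719.
AᵀA·[a, b, c]ᵀ = Aᵀy becomes [[16594, 1874, 226]; [1874, 226, 26]; [226, 26, 5]]·[a, b, c]ᵀ = [52198, 5910, 719]ᵀ.
Solving the 3×3 system (Gaussian elimination) gives a = 84829/28398, b = 26203/28398, c = 18851/4733.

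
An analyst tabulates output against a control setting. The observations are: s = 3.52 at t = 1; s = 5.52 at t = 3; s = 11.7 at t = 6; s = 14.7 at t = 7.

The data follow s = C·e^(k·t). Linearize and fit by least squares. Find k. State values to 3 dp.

Taking logs, ln s = k·t + ln C, so regress ln s on t.
XᵀX = [[95.0000, 17.0000]; [17.0000, 4]], rhs = [39.9561, 8.1143]ᵀ  (here Σt = 17.0000, Σ(t)² = 95.0000, Σln s = 8.1143, Σt·ln s = 39.9561).
Slope k = (n·Σt·ln s − Σt·Σln s)/(n·Σ(t)² − (Σt)²) = (4·39.9561 − 17.0000·8.1143)/91.0000 = 0.24046; ln C = (Σln s − k·Σt)/n = 1.00663.

k = 0.240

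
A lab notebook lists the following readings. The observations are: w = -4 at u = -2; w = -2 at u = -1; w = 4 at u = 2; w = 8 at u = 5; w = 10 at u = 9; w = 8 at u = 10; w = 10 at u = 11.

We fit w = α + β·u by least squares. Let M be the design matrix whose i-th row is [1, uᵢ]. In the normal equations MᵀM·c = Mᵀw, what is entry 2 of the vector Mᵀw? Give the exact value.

338

Entry 2 ↔ basis u, so (Mᵀw)_{2} = Σᵢ (u)·wᵢ = (-2)·(-4) + (-1)·(-2) + (2)·(4) + (5)·(8) + (9)·(10) + (10)·(8) + (11)·(10) = 338.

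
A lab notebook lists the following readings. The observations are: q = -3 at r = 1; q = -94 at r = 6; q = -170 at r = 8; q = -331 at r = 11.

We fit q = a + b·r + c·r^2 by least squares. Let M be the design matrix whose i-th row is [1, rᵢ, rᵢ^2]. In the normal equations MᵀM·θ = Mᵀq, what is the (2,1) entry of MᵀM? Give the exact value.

Row 2 ↔ basis r, column 1 ↔ basis 1, so (MᵀM)_{2,1} = Σᵢ r = (1)·(1) + (6)·(1) + (8)·(1) + (11)·(1) = 26.

26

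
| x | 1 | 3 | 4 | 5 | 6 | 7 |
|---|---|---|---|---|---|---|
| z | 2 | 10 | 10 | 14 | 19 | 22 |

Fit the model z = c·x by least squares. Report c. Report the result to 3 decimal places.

Setting ∂/∂c … = 0 gives: 136·c = 410.
Hence c = 410 / 136 ≈ 3.01471.

c = 3.015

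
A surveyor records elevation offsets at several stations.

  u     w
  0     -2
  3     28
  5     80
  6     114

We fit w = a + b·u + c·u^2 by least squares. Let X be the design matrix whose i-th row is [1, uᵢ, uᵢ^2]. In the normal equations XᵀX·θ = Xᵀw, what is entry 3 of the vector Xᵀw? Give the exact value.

6356

Entry 3 ↔ basis u^2, so (Xᵀw)_{3} = Σᵢ (u^2)·wᵢ = (0)·(-2) + (9)·(28) + (25)·(80) + (36)·(114) = 6356.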